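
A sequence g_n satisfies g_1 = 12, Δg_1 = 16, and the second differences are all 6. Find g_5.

112

Build the table forward from the leading diagonal:
D2: 6  6  6  6  6
D1: 16  22  28  34  40
g: 12  28  50  78  112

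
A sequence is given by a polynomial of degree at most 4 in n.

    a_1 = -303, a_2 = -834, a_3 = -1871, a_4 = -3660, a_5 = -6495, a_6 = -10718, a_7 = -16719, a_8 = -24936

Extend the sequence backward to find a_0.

Δ: -531, -1037, -1789, -2835, -4223, -6001, -8217
Δ²: -506, -752, -1046, -1388, -1778, -2216
Δ³: -246, -294, -342, -390, -438
Δ⁴: -48, -48, -48, -48
The fourth differences are constant at -48.
Work back: -246 + 48 = -198;  -506 + 198 = -308;  -531 + 308 = -223;  -303 + 223 = -80

-80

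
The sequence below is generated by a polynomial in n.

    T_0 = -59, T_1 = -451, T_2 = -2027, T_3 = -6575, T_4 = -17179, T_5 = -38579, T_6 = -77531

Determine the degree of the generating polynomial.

5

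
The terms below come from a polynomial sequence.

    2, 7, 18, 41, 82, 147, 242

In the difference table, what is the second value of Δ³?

6

Δ: 5, 11, 23, 41, 65, 95
Δ²: 6, 12, 18, 24, 30
Δ³: 6, 6, 6, 6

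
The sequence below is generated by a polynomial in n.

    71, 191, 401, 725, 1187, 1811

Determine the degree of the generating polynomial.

3

D1: 120, 210, 324, 462, 624
D2: 90, 114, 138, 162
D3: 24, 24, 24
The third differences are constant, so the polynomial has degree 3.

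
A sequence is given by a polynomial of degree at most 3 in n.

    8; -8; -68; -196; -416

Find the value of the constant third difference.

-24

Δ: -16, -60, -128, -220
Δ²: -44, -68, -92
Δ³: -24, -24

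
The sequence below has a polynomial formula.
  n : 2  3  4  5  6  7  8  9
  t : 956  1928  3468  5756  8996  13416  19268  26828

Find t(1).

396

First differences: 972, 1540, 2288, 3240, 4420, 5852, 7560
Second differences: 568, 748, 952, 1180, 1432, 1708
Third differences: 180, 204, 228, 252, 276
Fourth differences: 24, 24, 24, 24
The fourth differences are constant at 24.
Work back: 180 − 24 = 156;  568 − 156 = 412;  972 − 412 = 560;  956 − 560 = 396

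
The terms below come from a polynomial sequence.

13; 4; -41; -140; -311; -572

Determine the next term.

Δ: -9, -45, -99, -171, -261
Δ²: -36, -54, -72, -90
Δ³: -18, -18, -18
The third differences are constant (-18).
-90 − 18 = -108;  -261 − 108 = -369;  -572 − 369 = -941

-941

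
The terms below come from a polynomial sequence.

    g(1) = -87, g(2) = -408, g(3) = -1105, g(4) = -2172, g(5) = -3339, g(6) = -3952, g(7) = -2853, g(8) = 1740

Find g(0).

-4

-321, -697, -1067, -1167, -613, 1099, 4593
-376, -370, -100, 554, 1712, 3494
6, 270, 654, 1158, 1782
264, 384, 504, 624
120, 120, 120
The fifth differences are constant at 120.
Work back: 264 − 120 = 144;  6 − 144 = -138;  -376 + 138 = -238;  -321 + 238 = -83;  -87 + 83 = -4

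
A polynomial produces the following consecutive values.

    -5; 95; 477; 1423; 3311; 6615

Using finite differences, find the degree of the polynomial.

4

Δ: 100, 382, 946, 1888, 3304
Δ²: 282, 564, 942, 1416
Δ³: 282, 378, 474
Δ⁴: 96, 96
The fourth differences are constant, so the polynomial has degree 4.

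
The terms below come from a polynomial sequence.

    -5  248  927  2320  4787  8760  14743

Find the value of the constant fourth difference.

72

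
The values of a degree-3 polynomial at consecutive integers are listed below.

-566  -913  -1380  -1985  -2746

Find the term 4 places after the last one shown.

-347 , -467 , -605 , -761
-120 , -138 , -156
-18 , -18
The third differences are constant (-18).
-156 − 18 = -174;  -761 − 174 = -935;  -2746 − 935 = -3681
-174 − 18 = -192;  -935 − 192 = -1127;  -3681 − 1127 = -4808
-192 − 18 = -210;  -1127 − 210 = -1337;  -4808 − 1337 = -6145
-210 − 18 = -228;  -1337 − 228 = -1565;  -6145 − 1565 = -7710

-7710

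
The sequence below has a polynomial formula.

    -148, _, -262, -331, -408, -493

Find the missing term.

-201

Using the last 4 terms:
D1: -69  -77  -85
D2: -8  -8
Constant second difference = -8.
Extend backward: -69 + 8 = -61;  -262 + 61 = -201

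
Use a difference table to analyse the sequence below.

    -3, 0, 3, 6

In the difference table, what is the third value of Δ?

D1: 3, 3, 3

3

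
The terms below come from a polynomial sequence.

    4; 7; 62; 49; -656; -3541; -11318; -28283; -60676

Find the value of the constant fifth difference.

D1: 3, 55, -13, -705, -2885, -7777, -16965, -32393
D2: 52, -68, -692, -2180, -4892, -9188, -15428
D3: -120, -624, -1488, -2712, -4296, -6240
D4: -504, -864, -1224, -1584, -1944
D5: -360, -360, -360, -360

-360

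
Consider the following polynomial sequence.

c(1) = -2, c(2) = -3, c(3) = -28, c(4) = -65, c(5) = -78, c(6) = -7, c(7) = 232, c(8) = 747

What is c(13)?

12922

D1: -1, -25, -37, -13, 71, 239, 515
D2: -24, -12, 24, 84, 168, 276
D3: 12, 36, 60, 84, 108
D4: 24, 24, 24, 24
Constant fourth difference = 24, so extend:
108 + 24 = 132;  276 + 132 = 408;  515 + 408 = 923;  747 + 923 = 1670
132 + 24 = 156;  408 + 156 = 564;  923 + 564 = 1487;  1670 + 1487 = 3157
156 + 24 = 180;  564 + 180 = 744;  1487 + 744 = 2231;  3157 + 2231 = 5388
180 + 24 = 204;  744 + 204 = 948;  2231 + 948 = 3179;  5388 + 3179 = 8567
204 + 24 = 228;  948 + 228 = 1176;  3179 + 1176 = 4355;  8567 + 4355 = 12922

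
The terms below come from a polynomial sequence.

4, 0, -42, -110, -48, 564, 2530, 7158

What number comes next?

16380

-4  -42  -68  62  612  1966  4628
-38  -26  130  550  1354  2662
12  156  420  804  1308
144  264  384  504
120  120  120
The fifth differences are constant (120).
504 + 120 = 624;  1308 + 624 = 1932;  2662 + 1932 = 4594;  4628 + 4594 = 9222;  7158 + 9222 = 16380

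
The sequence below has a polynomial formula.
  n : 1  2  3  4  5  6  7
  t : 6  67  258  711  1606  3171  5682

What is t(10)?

22371

First differences: 61, 191, 453, 895, 1565, 2511
Second differences: 130, 262, 442, 670, 946
Third differences: 132, 180, 228, 276
Fourth differences: 48, 48, 48
Fourth differences constant at 48.
276 + 48 = 324;  946 + 324 = 1270;  2511 + 1270 = 3781;  5682 + 3781 = 9463
324 + 48 = 372;  1270 + 372 = 1642;  3781 + 1642 = 5423;  9463 + 5423 = 14886
372 + 48 = 420;  1642 + 420 = 2062;  5423 + 2062 = 7485;  14886 + 7485 = 22371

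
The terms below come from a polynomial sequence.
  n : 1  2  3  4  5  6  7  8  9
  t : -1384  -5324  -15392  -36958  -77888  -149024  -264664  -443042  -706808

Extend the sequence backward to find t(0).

-218

Δ: -3940, -10068, -21566, -40930, -71136, -115640, -178378, -263766
Δ²: -6128, -11498, -19364, -30206, -44504, -62738, -85388
Δ³: -5370, -7866, -10842, -14298, -18234, -22650
Δ⁴: -2496, -2976, -3456, -3936, -4416
Δ⁵: -480, -480, -480, -480
The fifth differences are constant at -480.
Work back: -2496 + 480 = -2016;  -5370 + 2016 = -3354;  -6128 + 3354 = -2774;  -3940 + 2774 = -1166;  -1384 + 1166 = -218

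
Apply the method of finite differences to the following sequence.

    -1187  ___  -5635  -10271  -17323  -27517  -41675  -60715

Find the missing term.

Using the last 6 terms:
D1: -4636  -7052  -10194  -14158  -19040
D2: -2416  -3142  -3964  -4882
D3: -726  -822  -918
D4: -96  -96
Constant fourth difference = -96.
Extend backward: -726 + 96 = -630;  -2416 + 630 = -1786;  -4636 + 1786 = -2850;  -5635 + 2850 = -2785

-2785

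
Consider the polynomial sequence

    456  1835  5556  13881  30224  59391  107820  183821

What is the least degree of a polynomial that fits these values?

5

Δ: 1379, 3721, 8325, 16343, 29167, 48429, 76001
Δ²: 2342, 4604, 8018, 12824, 19262, 27572
Δ³: 2262, 3414, 4806, 6438, 8310
Δ⁴: 1152, 1392, 1632, 1872
Δ⁵: 240, 240, 240
The fifth differences are constant, so the polynomial has degree 5.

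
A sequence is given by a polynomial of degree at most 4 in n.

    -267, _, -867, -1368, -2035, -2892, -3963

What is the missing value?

-508

Using the last 5 terms:
-501  -667  -857  -1071
-166  -190  -214
-24  -24
Constant third difference = -24.
Extend backward: -166 + 24 = -142;  -501 + 142 = -359;  -867 + 359 = -508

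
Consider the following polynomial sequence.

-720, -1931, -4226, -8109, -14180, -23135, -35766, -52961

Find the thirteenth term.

-1211  -2295  -3883  -6071  -8955  -12631  -17195
-1084  -1588  -2188  -2884  -3676  -4564
-504  -600  -696  -792  -888
-96  -96  -96  -96
The fourth differences are constant (-96).
-888 − 96 = -984;  -4564 − 984 = -5548;  -17195 − 5548 = -22743;  -52961 − 22743 = -75704
-984 − 96 = -1080;  -5548 − 1080 = -6628;  -22743 − 6628 = -29371;  -75704 − 29371 = -105075
-1080 − 96 = -1176;  -6628 − 1176 = -7804;  -29371 − 7804 = -37175;  -105075 − 37175 = -142250
-1176 − 96 = -1272;  -7804 − 1272 = -9076;  -37175 − 9076 = -46251;  -142250 − 46251 = -188501
-1272 − 96 = -1368;  -9076 − 1368 = -10444;  -46251 − 10444 = -56695;  -188501 − 56695 = -245196

-245196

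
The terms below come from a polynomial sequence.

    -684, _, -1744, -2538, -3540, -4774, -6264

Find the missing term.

Using the last 5 terms:
-794  -1002  -1234  -1490
-208  -232  -256
-24  -24
Constant third difference = -24.
Extend backward: -208 + 24 = -184;  -794 + 184 = -610;  -1744 + 610 = -1134

-1134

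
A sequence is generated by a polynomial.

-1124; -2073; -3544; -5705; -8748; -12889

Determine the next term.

-18368

First differences: -949, -1471, -2161, -3043, -4141
Second differences: -522, -690, -882, -1098
Third differences: -168, -192, -216
Fourth differences: -24, -24
The fourth differences are constant (-24).
-216 − 24 = -240;  -1098 − 240 = -1338;  -4141 − 1338 = -5479;  -12889 − 5479 = -18368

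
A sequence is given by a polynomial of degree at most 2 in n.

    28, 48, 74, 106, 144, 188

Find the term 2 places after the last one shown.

294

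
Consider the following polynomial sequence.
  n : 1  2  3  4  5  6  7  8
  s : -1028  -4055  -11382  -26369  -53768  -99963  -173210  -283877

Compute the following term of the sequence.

-444684

-3027, -7327, -14987, -27399, -46195, -73247, -110667
-4300, -7660, -12412, -18796, -27052, -37420
-3360, -4752, -6384, -8256, -10368
-1392, -1632, -1872, -2112
-240, -240, -240
Fifth differences constant at -240.
-2112 − 240 = -2352;  -10368 − 2352 = -12720;  -37420 − 12720 = -50140;  -110667 − 50140 = -160807;  -283877 − 160807 = -444684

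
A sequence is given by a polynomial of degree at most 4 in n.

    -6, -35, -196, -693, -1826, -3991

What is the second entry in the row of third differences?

Δ: -29, -161, -497, -1133, -2165
Δ²: -132, -336, -636, -1032
Δ³: -204, -300, -396
Δ⁴: -96, -96

-300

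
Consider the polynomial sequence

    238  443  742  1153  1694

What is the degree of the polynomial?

3

Δ: 205, 299, 411, 541
Δ²: 94, 112, 130
Δ³: 18, 18
The third differences are constant, so the polynomial has degree 3.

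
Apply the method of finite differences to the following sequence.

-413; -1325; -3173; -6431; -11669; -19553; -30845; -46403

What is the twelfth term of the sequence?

-171815

Δ: -912, -1848, -3258, -5238, -7884, -11292, -15558
Δ²: -936, -1410, -1980, -2646, -3408, -4266
Δ³: -474, -570, -666, -762, -858
Δ⁴: -96, -96, -96, -96
Constant fourth difference = -96, so extend:
-858 − 96 = -954;  -4266 − 954 = -5220;  -15558 − 5220 = -20778;  -46403 − 20778 = -67181
-954 − 96 = -1050;  -5220 − 1050 = -6270;  -20778 − 6270 = -27048;  -67181 − 27048 = -94229
-1050 − 96 = -1146;  -6270 − 1146 = -7416;  -27048 − 7416 = -34464;  -94229 − 34464 = -128693
-1146 − 96 = -1242;  -7416 − 1242 = -8658;  -34464 − 8658 = -43122;  -128693 − 43122 = -171815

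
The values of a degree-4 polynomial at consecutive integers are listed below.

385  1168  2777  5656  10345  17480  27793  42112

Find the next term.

Δ: 783 , 1609 , 2879 , 4689 , 7135 , 10313 , 14319
Δ²: 826 , 1270 , 1810 , 2446 , 3178 , 4006
Δ³: 444 , 540 , 636 , 732 , 828
Δ⁴: 96 , 96 , 96 , 96
Constant fourth difference = 96, so extend:
828 + 96 = 924;  4006 + 924 = 4930;  14319 + 4930 = 19249;  42112 + 19249 = 61361

61361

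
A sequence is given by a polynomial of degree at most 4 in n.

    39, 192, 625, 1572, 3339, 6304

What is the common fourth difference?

Δ: 153, 433, 947, 1767, 2965
Δ²: 280, 514, 820, 1198
Δ³: 234, 306, 378
Δ⁴: 72, 72

72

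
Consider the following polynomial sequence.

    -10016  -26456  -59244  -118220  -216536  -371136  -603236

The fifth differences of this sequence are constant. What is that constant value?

First differences: -16440, -32788, -58976, -98316, -154600, -232100
Second differences: -16348, -26188, -39340, -56284, -77500
Third differences: -9840, -13152, -16944, -21216
Fourth differences: -3312, -3792, -4272
Fifth differences: -480, -480

-480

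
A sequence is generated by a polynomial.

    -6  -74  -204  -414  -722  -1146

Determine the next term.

-1704

Δ: -68, -130, -210, -308, -424
Δ²: -62, -80, -98, -116
Δ³: -18, -18, -18
Third differences constant at -18.
-116 − 18 = -134;  -424 − 134 = -558;  -1146 − 558 = -1704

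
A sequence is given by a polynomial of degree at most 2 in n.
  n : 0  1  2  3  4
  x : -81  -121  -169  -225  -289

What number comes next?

-361

Δ: -40  -48  -56  -64
Δ²: -8  -8  -8
Constant second difference = -8, so extend:
-64 − 8 = -72;  -289 − 72 = -361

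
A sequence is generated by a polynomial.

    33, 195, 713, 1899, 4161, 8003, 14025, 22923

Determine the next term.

35489

162, 518, 1186, 2262, 3842, 6022, 8898
356, 668, 1076, 1580, 2180, 2876
312, 408, 504, 600, 696
96, 96, 96, 96
Constant fourth difference = 96, so extend:
696 + 96 = 792;  2876 + 792 = 3668;  8898 + 3668 = 12566;  22923 + 12566 = 35489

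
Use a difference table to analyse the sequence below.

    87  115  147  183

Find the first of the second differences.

First differences: 28, 32, 36
Second differences: 4, 4

4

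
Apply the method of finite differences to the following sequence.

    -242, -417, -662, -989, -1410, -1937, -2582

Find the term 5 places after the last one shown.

-7997

First differences: -175, -245, -327, -421, -527, -645
Second differences: -70, -82, -94, -106, -118
Third differences: -12, -12, -12, -12
Third differences constant at -12.
-118 − 12 = -130;  -645 − 130 = -775;  -2582 − 775 = -3357
-130 − 12 = -142;  -775 − 142 = -917;  -3357 − 917 = -4274
-142 − 12 = -154;  -917 − 154 = -1071;  -4274 − 1071 = -5345
-154 − 12 = -166;  -1071 − 166 = -1237;  -5345 − 1237 = -6582
-166 − 12 = -178;  -1237 − 178 = -1415;  -6582 − 1415 = -7997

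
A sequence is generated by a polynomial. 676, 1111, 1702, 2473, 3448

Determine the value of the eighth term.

7837

Δ: 435 , 591 , 771 , 975
Δ²: 156 , 180 , 204
Δ³: 24 , 24
The third differences are constant (24).
204 + 24 = 228;  975 + 228 = 1203;  3448 + 1203 = 4651
228 + 24 = 252;  1203 + 252 = 1455;  4651 + 1455 = 6106
252 + 24 = 276;  1455 + 276 = 1731;  6106 + 1731 = 7837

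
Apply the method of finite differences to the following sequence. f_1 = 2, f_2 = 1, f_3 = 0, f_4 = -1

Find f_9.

D1: -1, -1, -1
Constant first difference = -1, so extend:
-1 − 1 = -2
-2 − 1 = -3
-3 − 1 = -4
-4 − 1 = -5
-5 − 1 = -6

-6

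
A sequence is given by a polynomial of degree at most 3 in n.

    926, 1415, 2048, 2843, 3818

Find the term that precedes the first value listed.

563

First differences: 489  633  795  975
Second differences: 144  162  180
Third differences: 18  18
The third differences are constant at 18.
Work back: 144 − 18 = 126;  489 − 126 = 363;  926 − 363 = 563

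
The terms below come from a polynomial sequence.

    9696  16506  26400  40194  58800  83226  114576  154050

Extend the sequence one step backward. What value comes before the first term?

5250

Δ: 6810  9894  13794  18606  24426  31350  39474
Δ²: 3084  3900  4812  5820  6924  8124
Δ³: 816  912  1008  1104  1200
Δ⁴: 96  96  96  96
The fourth differences are constant at 96.
Work back: 816 − 96 = 720;  3084 − 720 = 2364;  6810 − 2364 = 4446;  9696 − 4446 = 5250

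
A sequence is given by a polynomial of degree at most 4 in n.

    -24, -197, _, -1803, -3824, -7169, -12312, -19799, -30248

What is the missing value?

-704

Using the last 6 terms:
Δ: -2021, -3345, -5143, -7487, -10449
Δ²: -1324, -1798, -2344, -2962
Δ³: -474, -546, -618
Δ⁴: -72, -72
Constant fourth difference = -72.
Extend backward: -474 + 72 = -402;  -1324 + 402 = -922;  -2021 + 922 = -1099;  -1803 + 1099 = -704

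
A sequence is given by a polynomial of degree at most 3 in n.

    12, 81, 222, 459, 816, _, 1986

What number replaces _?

Using the first 5 terms:
Δ: 69, 141, 237, 357
Δ²: 72, 96, 120
Δ³: 24, 24
Constant third difference = 24.
Extend forward: 120 + 24 = 144;  357 + 144 = 501;  816 + 501 = 1317

1317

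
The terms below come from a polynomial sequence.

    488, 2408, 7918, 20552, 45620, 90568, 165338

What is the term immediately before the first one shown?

First differences: 1920, 5510, 12634, 25068, 44948, 74770
Second differences: 3590, 7124, 12434, 19880, 29822
Third differences: 3534, 5310, 7446, 9942
Fourth differences: 1776, 2136, 2496
Fifth differences: 360, 360
The fifth differences are constant at 360.
Work back: 1776 − 360 = 1416;  3534 − 1416 = 2118;  3590 − 2118 = 1472;  1920 − 1472 = 448;  488 − 448 = 40

40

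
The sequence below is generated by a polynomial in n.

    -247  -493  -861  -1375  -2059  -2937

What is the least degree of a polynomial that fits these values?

3

First differences: -246, -368, -514, -684, -878
Second differences: -122, -146, -170, -194
Third differences: -24, -24, -24
The third differences are constant, so the polynomial has degree 3.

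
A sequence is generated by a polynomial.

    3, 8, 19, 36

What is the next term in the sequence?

5, 11, 17
6, 6
Second differences constant at 6.
17 + 6 = 23;  36 + 23 = 59

59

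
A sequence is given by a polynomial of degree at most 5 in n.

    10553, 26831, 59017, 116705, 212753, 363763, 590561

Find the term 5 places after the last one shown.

First differences: 16278  32186  57688  96048  151010  226798
Second differences: 15908  25502  38360  54962  75788
Third differences: 9594  12858  16602  20826
Fourth differences: 3264  3744  4224
Fifth differences: 480  480
Fifth differences constant at 480.
4224 + 480 = 4704;  20826 + 4704 = 25530;  75788 + 25530 = 101318;  226798 + 101318 = 328116;  590561 + 328116 = 918677
4704 + 480 = 5184;  25530 + 5184 = 30714;  101318 + 30714 = 132032;  328116 + 132032 = 460148;  918677 + 460148 = 1378825
5184 + 480 = 5664;  30714 + 5664 = 36378;  132032 + 36378 = 168410;  460148 + 168410 = 628558;  1378825 + 628558 = 2007383
5664 + 480 = 6144;  36378 + 6144 = 42522;  168410 + 42522 = 210932;  628558 + 210932 = 839490;  2007383 + 839490 = 2846873
6144 + 480 = 6624;  42522 + 6624 = 49146;  210932 + 49146 = 260078;  839490 + 260078 = 1099568;  2846873 + 1099568 = 3946441

3946441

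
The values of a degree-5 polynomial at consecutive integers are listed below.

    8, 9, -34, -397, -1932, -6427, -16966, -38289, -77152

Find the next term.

-142687

D1: 1, -43, -363, -1535, -4495, -10539, -21323, -38863
D2: -44, -320, -1172, -2960, -6044, -10784, -17540
D3: -276, -852, -1788, -3084, -4740, -6756
D4: -576, -936, -1296, -1656, -2016
D5: -360, -360, -360, -360
Fifth differences constant at -360.
-2016 − 360 = -2376;  -6756 − 2376 = -9132;  -17540 − 9132 = -26672;  -38863 − 26672 = -65535;  -77152 − 65535 = -142687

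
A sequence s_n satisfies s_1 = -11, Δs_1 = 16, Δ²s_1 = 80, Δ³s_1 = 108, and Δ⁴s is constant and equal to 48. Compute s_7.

4165

Build the table forward from the leading diagonal:
Fourth differences: 48, 48, 48, 48, 48, 48, 48
Third differences: 108, 156, 204, 252, 300, 348, 396
Second differences: 80, 188, 344, 548, 800, 1100, 1448
First differences: 16, 96, 284, 628, 1176, 1976, 3076
s: -11, 5, 101, 385, 1013, 2189, 4165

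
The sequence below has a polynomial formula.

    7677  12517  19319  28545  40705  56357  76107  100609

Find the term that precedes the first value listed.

4385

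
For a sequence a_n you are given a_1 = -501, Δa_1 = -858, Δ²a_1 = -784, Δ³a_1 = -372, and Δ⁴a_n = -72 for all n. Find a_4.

-5799

Build the table forward from the leading diagonal:
D4: -72  -72  -72  -72
D3: -372  -444  -516  -588
D2: -784  -1156  -1600  -2116
D1: -858  -1642  -2798  -4398
a: -501  -1359  -3001  -5799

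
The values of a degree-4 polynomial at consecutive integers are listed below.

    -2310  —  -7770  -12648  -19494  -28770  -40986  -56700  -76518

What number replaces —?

Using the last 7 terms:
Δ: -4878, -6846, -9276, -12216, -15714, -19818
Δ²: -1968, -2430, -2940, -3498, -4104
Δ³: -462, -510, -558, -606
Δ⁴: -48, -48, -48
Constant fourth difference = -48.
Extend backward: -462 + 48 = -414;  -1968 + 414 = -1554;  -4878 + 1554 = -3324;  -7770 + 3324 = -4446

-4446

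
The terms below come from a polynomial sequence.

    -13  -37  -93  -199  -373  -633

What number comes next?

-997

First differences: -24, -56, -106, -174, -260
Second differences: -32, -50, -68, -86
Third differences: -18, -18, -18
Constant third difference = -18, so extend:
-86 − 18 = -104;  -260 − 104 = -364;  -633 − 364 = -997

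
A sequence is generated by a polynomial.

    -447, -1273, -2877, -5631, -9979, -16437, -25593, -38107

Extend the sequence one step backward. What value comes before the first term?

First differences: -826  -1604  -2754  -4348  -6458  -9156  -12514
Second differences: -778  -1150  -1594  -2110  -2698  -3358
Third differences: -372  -444  -516  -588  -660
Fourth differences: -72  -72  -72  -72
The fourth differences are constant at -72.
Work back: -372 + 72 = -300;  -778 + 300 = -478;  -826 + 478 = -348;  -447 + 348 = -99

-99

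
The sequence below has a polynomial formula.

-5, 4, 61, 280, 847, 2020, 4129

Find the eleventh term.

Δ: 9, 57, 219, 567, 1173, 2109
Δ²: 48, 162, 348, 606, 936
Δ³: 114, 186, 258, 330
Δ⁴: 72, 72, 72
Constant fourth difference = 72, so extend:
330 + 72 = 402;  936 + 402 = 1338;  2109 + 1338 = 3447;  4129 + 3447 = 7576
402 + 72 = 474;  1338 + 474 = 1812;  3447 + 1812 = 5259;  7576 + 5259 = 12835
474 + 72 = 546;  1812 + 546 = 2358;  5259 + 2358 = 7617;  12835 + 7617 = 20452
546 + 72 = 618;  2358 + 618 = 2976;  7617 + 2976 = 10593;  20452 + 10593 = 31045

31045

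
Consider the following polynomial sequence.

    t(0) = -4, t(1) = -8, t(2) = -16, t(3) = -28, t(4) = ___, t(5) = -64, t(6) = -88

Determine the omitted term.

-44

Using the first 4 terms:
Δ: -4, -8, -12
Δ²: -4, -4
Constant second difference = -4.
Extend forward: -12 − 4 = -16;  -28 − 16 = -44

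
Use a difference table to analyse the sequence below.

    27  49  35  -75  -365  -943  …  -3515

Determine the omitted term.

-1941

Using the first 6 terms:
22  -14  -110  -290  -578
-36  -96  -180  -288
-60  -84  -108
-24  -24
Constant fourth difference = -24.
Extend forward: -108 − 24 = -132;  -288 − 132 = -420;  -578 − 420 = -998;  -943 − 998 = -1941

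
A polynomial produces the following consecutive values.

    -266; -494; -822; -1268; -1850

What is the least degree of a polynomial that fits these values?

First differences: -228, -328, -446, -582
Second differences: -100, -118, -136
Third differences: -18, -18
The third differences are constant, so the polynomial has degree 3.

3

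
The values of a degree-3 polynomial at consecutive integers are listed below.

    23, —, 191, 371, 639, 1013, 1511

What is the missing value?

Using the last 5 terms:
Δ: 180, 268, 374, 498
Δ²: 88, 106, 124
Δ³: 18, 18
Constant third difference = 18.
Extend backward: 88 − 18 = 70;  180 − 70 = 110;  191 − 110 = 81

81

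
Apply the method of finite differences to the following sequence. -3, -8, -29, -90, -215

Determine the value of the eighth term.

-1214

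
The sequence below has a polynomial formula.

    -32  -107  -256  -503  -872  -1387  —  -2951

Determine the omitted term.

Using the first 6 terms:
D1: -75, -149, -247, -369, -515
D2: -74, -98, -122, -146
D3: -24, -24, -24
Constant third difference = -24.
Extend forward: -146 − 24 = -170;  -515 − 170 = -685;  -1387 − 685 = -2072

-2072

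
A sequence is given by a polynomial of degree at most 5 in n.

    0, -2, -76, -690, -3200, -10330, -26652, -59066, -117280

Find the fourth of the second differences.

-4620

First differences: -2, -74, -614, -2510, -7130, -16322, -32414, -58214
Second differences: -72, -540, -1896, -4620, -9192, -16092, -25800
Third differences: -468, -1356, -2724, -4572, -6900, -9708
Fourth differences: -888, -1368, -1848, -2328, -2808
Fifth differences: -480, -480, -480, -480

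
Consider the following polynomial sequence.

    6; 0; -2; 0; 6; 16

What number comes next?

30

First differences: -6, -2, 2, 6, 10
Second differences: 4, 4, 4, 4
Constant second difference = 4, so extend:
10 + 4 = 14;  16 + 14 = 30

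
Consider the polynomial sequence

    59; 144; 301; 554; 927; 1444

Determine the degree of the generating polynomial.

3

First differences: 85, 157, 253, 373, 517
Second differences: 72, 96, 120, 144
Third differences: 24, 24, 24
The third differences are constant, so the polynomial has degree 3.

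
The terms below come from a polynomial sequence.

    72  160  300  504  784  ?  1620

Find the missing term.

1152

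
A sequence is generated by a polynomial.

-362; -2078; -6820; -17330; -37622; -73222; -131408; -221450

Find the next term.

D1: -1716, -4742, -10510, -20292, -35600, -58186, -90042
D2: -3026, -5768, -9782, -15308, -22586, -31856
D3: -2742, -4014, -5526, -7278, -9270
D4: -1272, -1512, -1752, -1992
D5: -240, -240, -240
The fifth differences are constant (-240).
-1992 − 240 = -2232;  -9270 − 2232 = -11502;  -31856 − 11502 = -43358;  -90042 − 43358 = -133400;  -221450 − 133400 = -354850

-354850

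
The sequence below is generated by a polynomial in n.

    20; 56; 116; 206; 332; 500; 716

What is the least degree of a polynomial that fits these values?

3

36, 60, 90, 126, 168, 216
24, 30, 36, 42, 48
6, 6, 6, 6
The third differences are constant, so the polynomial has degree 3.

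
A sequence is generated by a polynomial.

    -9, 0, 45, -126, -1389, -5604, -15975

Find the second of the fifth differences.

-360

D1: 9, 45, -171, -1263, -4215, -10371
D2: 36, -216, -1092, -2952, -6156
D3: -252, -876, -1860, -3204
D4: -624, -984, -1344
D5: -360, -360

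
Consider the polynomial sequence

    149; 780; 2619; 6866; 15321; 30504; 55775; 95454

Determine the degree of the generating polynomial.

5

D1: 631, 1839, 4247, 8455, 15183, 25271, 39679
D2: 1208, 2408, 4208, 6728, 10088, 14408
D3: 1200, 1800, 2520, 3360, 4320
D4: 600, 720, 840, 960
D5: 120, 120, 120
The fifth differences are constant, so the polynomial has degree 5.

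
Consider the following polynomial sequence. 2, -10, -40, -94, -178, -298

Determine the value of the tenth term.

-1258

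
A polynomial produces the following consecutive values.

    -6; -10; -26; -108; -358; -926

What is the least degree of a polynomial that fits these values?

4

-4, -16, -82, -250, -568
-12, -66, -168, -318
-54, -102, -150
-48, -48
The fourth differences are constant, so the polynomial has degree 4.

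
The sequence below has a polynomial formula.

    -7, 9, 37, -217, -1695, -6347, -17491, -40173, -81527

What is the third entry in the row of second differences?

D1: 16, 28, -254, -1478, -4652, -11144, -22682, -41354
D2: 12, -282, -1224, -3174, -6492, -11538, -18672
D3: -294, -942, -1950, -3318, -5046, -7134
D4: -648, -1008, -1368, -1728, -2088
D5: -360, -360, -360, -360

-1224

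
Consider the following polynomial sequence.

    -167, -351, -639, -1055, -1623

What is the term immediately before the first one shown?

-63

Δ: -184  -288  -416  -568
Δ²: -104  -128  -152
Δ³: -24  -24
The third differences are constant at -24.
Work back: -104 + 24 = -80;  -184 + 80 = -104;  -167 + 104 = -63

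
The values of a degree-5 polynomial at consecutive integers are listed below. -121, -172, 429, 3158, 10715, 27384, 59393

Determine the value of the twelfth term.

-51, 601, 2729, 7557, 16669, 32009
652, 2128, 4828, 9112, 15340
1476, 2700, 4284, 6228
1224, 1584, 1944
360, 360
Fifth differences constant at 360.
1944 + 360 = 2304;  6228 + 2304 = 8532;  15340 + 8532 = 23872;  32009 + 23872 = 55881;  59393 + 55881 = 115274
2304 + 360 = 2664;  8532 + 2664 = 11196;  23872 + 11196 = 35068;  55881 + 35068 = 90949;  115274 + 90949 = 206223
2664 + 360 = 3024;  11196 + 3024 = 14220;  35068 + 14220 = 49288;  90949 + 49288 = 140237;  206223 + 140237 = 346460
3024 + 360 = 3384;  14220 + 3384 = 17604;  49288 + 17604 = 66892;  140237 + 66892 = 207129;  346460 + 207129 = 553589
3384 + 360 = 3744;  17604 + 3744 = 21348;  66892 + 21348 = 88240;  207129 + 88240 = 295369;  553589 + 295369 = 848958

848958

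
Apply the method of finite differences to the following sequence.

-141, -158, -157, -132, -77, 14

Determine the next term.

D1: -17, 1, 25, 55, 91
D2: 18, 24, 30, 36
D3: 6, 6, 6
The third differences are constant (6).
36 + 6 = 42;  91 + 42 = 133;  14 + 133 = 147

147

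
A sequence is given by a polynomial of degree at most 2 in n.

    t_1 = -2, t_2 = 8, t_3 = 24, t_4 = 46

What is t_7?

148

First differences: 10, 16, 22
Second differences: 6, 6
Constant second difference = 6, so extend:
22 + 6 = 28;  46 + 28 = 74
28 + 6 = 34;  74 + 34 = 108
34 + 6 = 40;  108 + 40 = 148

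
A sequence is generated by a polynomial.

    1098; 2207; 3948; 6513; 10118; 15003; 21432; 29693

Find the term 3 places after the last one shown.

D1: 1109 , 1741 , 2565 , 3605 , 4885 , 6429 , 8261
D2: 632 , 824 , 1040 , 1280 , 1544 , 1832
D3: 192 , 216 , 240 , 264 , 288
D4: 24 , 24 , 24 , 24
The fourth differences are constant (24).
288 + 24 = 312;  1832 + 312 = 2144;  8261 + 2144 = 10405;  29693 + 10405 = 40098
312 + 24 = 336;  2144 + 336 = 2480;  10405 + 2480 = 12885;  40098 + 12885 = 52983
336 + 24 = 360;  2480 + 360 = 2840;  12885 + 2840 = 15725;  52983 + 15725 = 68708

68708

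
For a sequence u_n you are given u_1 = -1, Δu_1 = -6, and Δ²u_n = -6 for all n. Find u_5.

Build the table forward from the leading diagonal:
D2: -6  -6  -6  -6  -6
D1: -6  -12  -18  -24  -30
u: -1  -7  -19  -37  -61

-61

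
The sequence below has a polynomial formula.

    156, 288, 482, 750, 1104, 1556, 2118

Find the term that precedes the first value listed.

74

132, 194, 268, 354, 452, 562
62, 74, 86, 98, 110
12, 12, 12, 12
The third differences are constant at 12.
Work back: 62 − 12 = 50;  132 − 50 = 82;  156 − 82 = 74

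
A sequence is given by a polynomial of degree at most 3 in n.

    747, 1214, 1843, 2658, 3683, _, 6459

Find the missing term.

4942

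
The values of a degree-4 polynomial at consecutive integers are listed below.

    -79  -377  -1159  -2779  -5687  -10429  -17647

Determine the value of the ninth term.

-42559

First differences: -298, -782, -1620, -2908, -4742, -7218
Second differences: -484, -838, -1288, -1834, -2476
Third differences: -354, -450, -546, -642
Fourth differences: -96, -96, -96
The fourth differences are constant (-96).
-642 − 96 = -738;  -2476 − 738 = -3214;  -7218 − 3214 = -10432;  -17647 − 10432 = -28079
-738 − 96 = -834;  -3214 − 834 = -4048;  -10432 − 4048 = -14480;  -28079 − 14480 = -42559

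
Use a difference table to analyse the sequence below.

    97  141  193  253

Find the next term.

321

D1: 44, 52, 60
D2: 8, 8
Second differences constant at 8.
60 + 8 = 68;  253 + 68 = 321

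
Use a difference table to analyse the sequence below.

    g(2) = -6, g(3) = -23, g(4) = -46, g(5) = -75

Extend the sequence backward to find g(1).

5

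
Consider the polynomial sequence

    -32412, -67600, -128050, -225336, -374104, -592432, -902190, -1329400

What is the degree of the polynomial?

-35188, -60450, -97286, -148768, -218328, -309758, -427210
-25262, -36836, -51482, -69560, -91430, -117452
-11574, -14646, -18078, -21870, -26022
-3072, -3432, -3792, -4152
-360, -360, -360
The fifth differences are constant, so the polynomial has degree 5.

5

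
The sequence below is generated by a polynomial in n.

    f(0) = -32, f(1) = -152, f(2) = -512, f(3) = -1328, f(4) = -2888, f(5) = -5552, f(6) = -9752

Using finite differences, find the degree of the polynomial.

4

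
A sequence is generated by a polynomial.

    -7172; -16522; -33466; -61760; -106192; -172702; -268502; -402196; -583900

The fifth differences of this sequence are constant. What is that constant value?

-120

Δ: -9350, -16944, -28294, -44432, -66510, -95800, -133694, -181704
Δ²: -7594, -11350, -16138, -22078, -29290, -37894, -48010
Δ³: -3756, -4788, -5940, -7212, -8604, -10116
Δ⁴: -1032, -1152, -1272, -1392, -1512
Δ⁵: -120, -120, -120, -120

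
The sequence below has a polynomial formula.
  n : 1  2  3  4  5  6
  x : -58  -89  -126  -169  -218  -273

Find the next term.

-334

First differences: -31, -37, -43, -49, -55
Second differences: -6, -6, -6, -6
The second differences are constant (-6).
-55 − 6 = -61;  -273 − 61 = -334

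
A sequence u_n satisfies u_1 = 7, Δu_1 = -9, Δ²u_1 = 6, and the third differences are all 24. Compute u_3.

Build the table forward from the leading diagonal:
D3: 24, 24, 24
D2: 6, 30, 54
D1: -9, -3, 27
u: 7, -2, -5

-5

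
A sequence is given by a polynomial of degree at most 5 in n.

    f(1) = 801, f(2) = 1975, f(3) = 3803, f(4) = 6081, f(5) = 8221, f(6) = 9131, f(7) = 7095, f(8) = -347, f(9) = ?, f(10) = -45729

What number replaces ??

Using the first 8 terms:
First differences: 1174  1828  2278  2140  910  -2036  -7442
Second differences: 654  450  -138  -1230  -2946  -5406
Third differences: -204  -588  -1092  -1716  -2460
Fourth differences: -384  -504  -624  -744
Fifth differences: -120  -120  -120
Constant fifth difference = -120.
Extend forward: -744 − 120 = -864;  -2460 − 864 = -3324;  -5406 − 3324 = -8730;  -7442 − 8730 = -16172;  -347 − 16172 = -16519

-16519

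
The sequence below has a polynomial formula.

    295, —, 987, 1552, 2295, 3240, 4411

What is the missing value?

576

Using the last 5 terms:
First differences: 565  743  945  1171
Second differences: 178  202  226
Third differences: 24  24
Constant third difference = 24.
Extend backward: 178 − 24 = 154;  565 − 154 = 411;  987 − 411 = 576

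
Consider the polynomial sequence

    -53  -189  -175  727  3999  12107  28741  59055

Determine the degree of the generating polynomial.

D1: -136, 14, 902, 3272, 8108, 16634, 30314
D2: 150, 888, 2370, 4836, 8526, 13680
D3: 738, 1482, 2466, 3690, 5154
D4: 744, 984, 1224, 1464
D5: 240, 240, 240
The fifth differences are constant, so the polynomial has degree 5.

5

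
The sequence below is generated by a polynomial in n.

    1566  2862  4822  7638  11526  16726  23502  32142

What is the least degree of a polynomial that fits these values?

4

1296, 1960, 2816, 3888, 5200, 6776, 8640
664, 856, 1072, 1312, 1576, 1864
192, 216, 240, 264, 288
24, 24, 24, 24
The fourth differences are constant, so the polynomial has degree 4.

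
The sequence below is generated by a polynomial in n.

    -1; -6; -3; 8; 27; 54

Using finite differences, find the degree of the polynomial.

Δ: -5, 3, 11, 19, 27
Δ²: 8, 8, 8, 8
The second differences are constant, so the polynomial has degree 2.

2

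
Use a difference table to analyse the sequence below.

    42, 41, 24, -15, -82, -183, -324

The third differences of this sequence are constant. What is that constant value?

-6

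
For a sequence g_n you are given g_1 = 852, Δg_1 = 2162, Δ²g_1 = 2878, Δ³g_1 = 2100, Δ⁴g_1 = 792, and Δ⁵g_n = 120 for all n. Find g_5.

Build the table forward from the leading diagonal:
Fifth differences: 120  120  120  120  120
Fourth differences: 792  912  1032  1152  1272
Third differences: 2100  2892  3804  4836  5988
Second differences: 2878  4978  7870  11674  16510
First differences: 2162  5040  10018  17888  29562
g: 852  3014  8054  18072  35960

35960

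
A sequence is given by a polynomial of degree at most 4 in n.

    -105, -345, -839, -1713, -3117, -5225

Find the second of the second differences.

First differences: -240, -494, -874, -1404, -2108
Second differences: -254, -380, -530, -704
Third differences: -126, -150, -174
Fourth differences: -24, -24

-380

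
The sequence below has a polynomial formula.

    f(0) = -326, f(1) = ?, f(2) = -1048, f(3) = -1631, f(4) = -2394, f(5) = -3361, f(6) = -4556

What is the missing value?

-621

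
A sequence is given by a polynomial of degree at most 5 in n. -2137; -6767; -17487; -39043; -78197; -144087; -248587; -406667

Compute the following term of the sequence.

D1: -4630, -10720, -21556, -39154, -65890, -104500, -158080
D2: -6090, -10836, -17598, -26736, -38610, -53580
D3: -4746, -6762, -9138, -11874, -14970
D4: -2016, -2376, -2736, -3096
D5: -360, -360, -360
The fifth differences are constant (-360).
-3096 − 360 = -3456;  -14970 − 3456 = -18426;  -53580 − 18426 = -72006;  -158080 − 72006 = -230086;  -406667 − 230086 = -636753

-636753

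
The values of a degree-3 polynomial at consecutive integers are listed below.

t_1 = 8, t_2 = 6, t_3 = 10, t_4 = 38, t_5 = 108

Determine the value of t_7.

Δ: -2, 4, 28, 70
Δ²: 6, 24, 42
Δ³: 18, 18
Third differences constant at 18.
42 + 18 = 60;  70 + 60 = 130;  108 + 130 = 238
60 + 18 = 78;  130 + 78 = 208;  238 + 208 = 446

446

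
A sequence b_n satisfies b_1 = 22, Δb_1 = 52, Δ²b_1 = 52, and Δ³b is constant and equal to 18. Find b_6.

982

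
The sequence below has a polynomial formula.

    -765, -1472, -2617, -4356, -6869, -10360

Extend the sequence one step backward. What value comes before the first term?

D1: -707, -1145, -1739, -2513, -3491
D2: -438, -594, -774, -978
D3: -156, -180, -204
D4: -24, -24
The fourth differences are constant at -24.
Work back: -156 + 24 = -132;  -438 + 132 = -306;  -707 + 306 = -401;  -765 + 401 = -364

-364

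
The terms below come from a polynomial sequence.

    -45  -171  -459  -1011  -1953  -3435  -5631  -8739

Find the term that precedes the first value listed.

First differences: -126, -288, -552, -942, -1482, -2196, -3108
Second differences: -162, -264, -390, -540, -714, -912
Third differences: -102, -126, -150, -174, -198
Fourth differences: -24, -24, -24, -24
The fourth differences are constant at -24.
Work back: -102 + 24 = -78;  -162 + 78 = -84;  -126 + 84 = -42;  -45 + 42 = -3

-3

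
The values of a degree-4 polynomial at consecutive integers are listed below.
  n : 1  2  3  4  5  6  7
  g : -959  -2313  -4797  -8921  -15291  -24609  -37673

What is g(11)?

-1354, -2484, -4124, -6370, -9318, -13064
-1130, -1640, -2246, -2948, -3746
-510, -606, -702, -798
-96, -96, -96
The fourth differences are constant (-96).
-798 − 96 = -894;  -3746 − 894 = -4640;  -13064 − 4640 = -17704;  -37673 − 17704 = -55377
-894 − 96 = -990;  -4640 − 990 = -5630;  -17704 − 5630 = -23334;  -55377 − 23334 = -78711
-990 − 96 = -1086;  -5630 − 1086 = -6716;  -23334 − 6716 = -30050;  -78711 − 30050 = -108761
-1086 − 96 = -1182;  -6716 − 1182 = -7898;  -30050 − 7898 = -37948;  -108761 − 37948 = -146709

-146709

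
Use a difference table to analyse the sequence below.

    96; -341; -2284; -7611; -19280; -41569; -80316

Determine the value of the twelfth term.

-864691

First differences: -437, -1943, -5327, -11669, -22289, -38747
Second differences: -1506, -3384, -6342, -10620, -16458
Third differences: -1878, -2958, -4278, -5838
Fourth differences: -1080, -1320, -1560
Fifth differences: -240, -240
Constant fifth difference = -240, so extend:
-1560 − 240 = -1800;  -5838 − 1800 = -7638;  -16458 − 7638 = -24096;  -38747 − 24096 = -62843;  -80316 − 62843 = -143159
-1800 − 240 = -2040;  -7638 − 2040 = -9678;  -24096 − 9678 = -33774;  -62843 − 33774 = -96617;  -143159 − 96617 = -239776
-2040 − 240 = -2280;  -9678 − 2280 = -11958;  -33774 − 11958 = -45732;  -96617 − 45732 = -142349;  -239776 − 142349 = -382125
-2280 − 240 = -2520;  -11958 − 2520 = -14478;  -45732 − 14478 = -60210;  -142349 − 60210 = -202559;  -382125 − 202559 = -584684
-2520 − 240 = -2760;  -14478 − 2760 = -17238;  -60210 − 17238 = -77448;  -202559 − 77448 = -280007;  -584684 − 280007 = -864691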